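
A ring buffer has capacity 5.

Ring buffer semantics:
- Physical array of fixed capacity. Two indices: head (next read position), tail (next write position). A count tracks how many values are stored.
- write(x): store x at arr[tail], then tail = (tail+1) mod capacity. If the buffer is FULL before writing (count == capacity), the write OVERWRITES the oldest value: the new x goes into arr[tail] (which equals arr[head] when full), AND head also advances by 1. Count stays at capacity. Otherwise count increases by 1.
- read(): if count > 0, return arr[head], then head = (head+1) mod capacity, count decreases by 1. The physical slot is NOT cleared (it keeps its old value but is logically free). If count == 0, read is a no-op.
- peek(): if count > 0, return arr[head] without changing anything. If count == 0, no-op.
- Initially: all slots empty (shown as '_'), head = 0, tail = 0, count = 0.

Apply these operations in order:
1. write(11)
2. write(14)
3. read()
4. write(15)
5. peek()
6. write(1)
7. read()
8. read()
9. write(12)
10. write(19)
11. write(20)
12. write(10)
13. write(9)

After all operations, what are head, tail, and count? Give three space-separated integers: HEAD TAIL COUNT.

After op 1 (write(11)): arr=[11 _ _ _ _] head=0 tail=1 count=1
After op 2 (write(14)): arr=[11 14 _ _ _] head=0 tail=2 count=2
After op 3 (read()): arr=[11 14 _ _ _] head=1 tail=2 count=1
After op 4 (write(15)): arr=[11 14 15 _ _] head=1 tail=3 count=2
After op 5 (peek()): arr=[11 14 15 _ _] head=1 tail=3 count=2
After op 6 (write(1)): arr=[11 14 15 1 _] head=1 tail=4 count=3
After op 7 (read()): arr=[11 14 15 1 _] head=2 tail=4 count=2
After op 8 (read()): arr=[11 14 15 1 _] head=3 tail=4 count=1
After op 9 (write(12)): arr=[11 14 15 1 12] head=3 tail=0 count=2
After op 10 (write(19)): arr=[19 14 15 1 12] head=3 tail=1 count=3
After op 11 (write(20)): arr=[19 20 15 1 12] head=3 tail=2 count=4
After op 12 (write(10)): arr=[19 20 10 1 12] head=3 tail=3 count=5
After op 13 (write(9)): arr=[19 20 10 9 12] head=4 tail=4 count=5

Answer: 4 4 5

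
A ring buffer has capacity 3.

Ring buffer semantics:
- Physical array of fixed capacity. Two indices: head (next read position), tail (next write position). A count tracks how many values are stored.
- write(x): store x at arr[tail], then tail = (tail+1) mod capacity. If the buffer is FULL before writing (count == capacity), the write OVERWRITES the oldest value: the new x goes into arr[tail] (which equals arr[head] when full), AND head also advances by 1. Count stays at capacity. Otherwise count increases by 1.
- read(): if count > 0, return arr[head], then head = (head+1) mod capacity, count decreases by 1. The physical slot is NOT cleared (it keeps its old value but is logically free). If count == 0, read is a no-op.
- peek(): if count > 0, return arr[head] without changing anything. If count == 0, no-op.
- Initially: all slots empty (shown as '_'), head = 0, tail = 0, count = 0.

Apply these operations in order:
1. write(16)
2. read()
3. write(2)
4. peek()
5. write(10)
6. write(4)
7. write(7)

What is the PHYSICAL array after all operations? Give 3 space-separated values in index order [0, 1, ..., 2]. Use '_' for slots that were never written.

After op 1 (write(16)): arr=[16 _ _] head=0 tail=1 count=1
After op 2 (read()): arr=[16 _ _] head=1 tail=1 count=0
After op 3 (write(2)): arr=[16 2 _] head=1 tail=2 count=1
After op 4 (peek()): arr=[16 2 _] head=1 tail=2 count=1
After op 5 (write(10)): arr=[16 2 10] head=1 tail=0 count=2
After op 6 (write(4)): arr=[4 2 10] head=1 tail=1 count=3
After op 7 (write(7)): arr=[4 7 10] head=2 tail=2 count=3

Answer: 4 7 10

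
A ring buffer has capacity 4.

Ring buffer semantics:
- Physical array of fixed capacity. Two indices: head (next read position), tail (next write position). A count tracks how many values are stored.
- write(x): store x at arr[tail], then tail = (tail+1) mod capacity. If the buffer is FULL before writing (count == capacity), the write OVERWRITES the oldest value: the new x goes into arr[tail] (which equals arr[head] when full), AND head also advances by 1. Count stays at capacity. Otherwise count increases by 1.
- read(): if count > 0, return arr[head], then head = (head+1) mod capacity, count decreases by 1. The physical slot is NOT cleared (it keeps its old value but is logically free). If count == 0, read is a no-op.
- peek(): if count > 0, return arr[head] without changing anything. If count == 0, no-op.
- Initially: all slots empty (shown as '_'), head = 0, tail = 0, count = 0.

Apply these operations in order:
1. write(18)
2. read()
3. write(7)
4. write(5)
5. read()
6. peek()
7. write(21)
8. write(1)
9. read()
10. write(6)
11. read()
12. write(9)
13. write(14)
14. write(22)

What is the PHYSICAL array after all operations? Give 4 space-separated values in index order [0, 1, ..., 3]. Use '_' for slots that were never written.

After op 1 (write(18)): arr=[18 _ _ _] head=0 tail=1 count=1
After op 2 (read()): arr=[18 _ _ _] head=1 tail=1 count=0
After op 3 (write(7)): arr=[18 7 _ _] head=1 tail=2 count=1
After op 4 (write(5)): arr=[18 7 5 _] head=1 tail=3 count=2
After op 5 (read()): arr=[18 7 5 _] head=2 tail=3 count=1
After op 6 (peek()): arr=[18 7 5 _] head=2 tail=3 count=1
After op 7 (write(21)): arr=[18 7 5 21] head=2 tail=0 count=2
After op 8 (write(1)): arr=[1 7 5 21] head=2 tail=1 count=3
After op 9 (read()): arr=[1 7 5 21] head=3 tail=1 count=2
After op 10 (write(6)): arr=[1 6 5 21] head=3 tail=2 count=3
After op 11 (read()): arr=[1 6 5 21] head=0 tail=2 count=2
After op 12 (write(9)): arr=[1 6 9 21] head=0 tail=3 count=3
After op 13 (write(14)): arr=[1 6 9 14] head=0 tail=0 count=4
After op 14 (write(22)): arr=[22 6 9 14] head=1 tail=1 count=4

Answer: 22 6 9 14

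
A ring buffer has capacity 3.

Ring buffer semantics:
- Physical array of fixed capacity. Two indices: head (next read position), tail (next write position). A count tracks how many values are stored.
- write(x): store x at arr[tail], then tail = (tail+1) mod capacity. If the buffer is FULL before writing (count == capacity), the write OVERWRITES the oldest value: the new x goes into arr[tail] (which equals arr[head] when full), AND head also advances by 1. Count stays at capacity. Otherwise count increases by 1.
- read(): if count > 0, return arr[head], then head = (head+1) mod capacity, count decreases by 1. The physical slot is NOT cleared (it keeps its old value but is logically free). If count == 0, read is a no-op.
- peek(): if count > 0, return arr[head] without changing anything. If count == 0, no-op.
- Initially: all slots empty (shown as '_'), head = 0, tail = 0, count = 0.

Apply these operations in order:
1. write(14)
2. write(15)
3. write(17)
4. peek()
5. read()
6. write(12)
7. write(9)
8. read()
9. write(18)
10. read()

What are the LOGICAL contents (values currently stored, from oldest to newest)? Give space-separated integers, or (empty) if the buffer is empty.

After op 1 (write(14)): arr=[14 _ _] head=0 tail=1 count=1
After op 2 (write(15)): arr=[14 15 _] head=0 tail=2 count=2
After op 3 (write(17)): arr=[14 15 17] head=0 tail=0 count=3
After op 4 (peek()): arr=[14 15 17] head=0 tail=0 count=3
After op 5 (read()): arr=[14 15 17] head=1 tail=0 count=2
After op 6 (write(12)): arr=[12 15 17] head=1 tail=1 count=3
After op 7 (write(9)): arr=[12 9 17] head=2 tail=2 count=3
After op 8 (read()): arr=[12 9 17] head=0 tail=2 count=2
After op 9 (write(18)): arr=[12 9 18] head=0 tail=0 count=3
After op 10 (read()): arr=[12 9 18] head=1 tail=0 count=2

Answer: 9 18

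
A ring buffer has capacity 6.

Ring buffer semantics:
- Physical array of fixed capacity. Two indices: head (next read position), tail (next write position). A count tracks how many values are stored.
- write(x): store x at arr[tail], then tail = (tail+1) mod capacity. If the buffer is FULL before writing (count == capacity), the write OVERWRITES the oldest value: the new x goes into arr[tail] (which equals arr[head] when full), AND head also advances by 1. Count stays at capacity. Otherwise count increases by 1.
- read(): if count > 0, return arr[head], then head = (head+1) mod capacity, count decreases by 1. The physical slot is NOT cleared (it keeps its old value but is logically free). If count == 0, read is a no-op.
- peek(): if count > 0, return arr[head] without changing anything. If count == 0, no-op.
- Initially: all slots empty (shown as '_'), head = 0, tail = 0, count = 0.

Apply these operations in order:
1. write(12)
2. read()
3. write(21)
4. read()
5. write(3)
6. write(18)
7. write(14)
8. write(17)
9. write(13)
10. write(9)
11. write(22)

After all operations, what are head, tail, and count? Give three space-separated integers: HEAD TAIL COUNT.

Answer: 3 3 6

Derivation:
After op 1 (write(12)): arr=[12 _ _ _ _ _] head=0 tail=1 count=1
After op 2 (read()): arr=[12 _ _ _ _ _] head=1 tail=1 count=0
After op 3 (write(21)): arr=[12 21 _ _ _ _] head=1 tail=2 count=1
After op 4 (read()): arr=[12 21 _ _ _ _] head=2 tail=2 count=0
After op 5 (write(3)): arr=[12 21 3 _ _ _] head=2 tail=3 count=1
After op 6 (write(18)): arr=[12 21 3 18 _ _] head=2 tail=4 count=2
After op 7 (write(14)): arr=[12 21 3 18 14 _] head=2 tail=5 count=3
After op 8 (write(17)): arr=[12 21 3 18 14 17] head=2 tail=0 count=4
After op 9 (write(13)): arr=[13 21 3 18 14 17] head=2 tail=1 count=5
After op 10 (write(9)): arr=[13 9 3 18 14 17] head=2 tail=2 count=6
After op 11 (write(22)): arr=[13 9 22 18 14 17] head=3 tail=3 count=6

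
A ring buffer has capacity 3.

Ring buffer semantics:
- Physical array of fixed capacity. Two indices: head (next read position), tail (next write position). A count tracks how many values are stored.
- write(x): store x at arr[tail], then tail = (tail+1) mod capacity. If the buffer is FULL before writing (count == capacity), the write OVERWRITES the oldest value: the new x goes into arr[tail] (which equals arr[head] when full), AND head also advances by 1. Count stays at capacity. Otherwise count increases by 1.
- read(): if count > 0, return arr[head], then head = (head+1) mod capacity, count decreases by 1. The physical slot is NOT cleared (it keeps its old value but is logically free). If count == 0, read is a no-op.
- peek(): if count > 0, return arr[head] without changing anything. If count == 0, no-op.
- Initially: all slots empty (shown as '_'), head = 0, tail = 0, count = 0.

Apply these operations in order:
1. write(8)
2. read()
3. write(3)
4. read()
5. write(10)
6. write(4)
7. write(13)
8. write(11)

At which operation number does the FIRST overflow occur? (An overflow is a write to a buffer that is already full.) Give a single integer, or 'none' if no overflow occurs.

After op 1 (write(8)): arr=[8 _ _] head=0 tail=1 count=1
After op 2 (read()): arr=[8 _ _] head=1 tail=1 count=0
After op 3 (write(3)): arr=[8 3 _] head=1 tail=2 count=1
After op 4 (read()): arr=[8 3 _] head=2 tail=2 count=0
After op 5 (write(10)): arr=[8 3 10] head=2 tail=0 count=1
After op 6 (write(4)): arr=[4 3 10] head=2 tail=1 count=2
After op 7 (write(13)): arr=[4 13 10] head=2 tail=2 count=3
After op 8 (write(11)): arr=[4 13 11] head=0 tail=0 count=3

Answer: 8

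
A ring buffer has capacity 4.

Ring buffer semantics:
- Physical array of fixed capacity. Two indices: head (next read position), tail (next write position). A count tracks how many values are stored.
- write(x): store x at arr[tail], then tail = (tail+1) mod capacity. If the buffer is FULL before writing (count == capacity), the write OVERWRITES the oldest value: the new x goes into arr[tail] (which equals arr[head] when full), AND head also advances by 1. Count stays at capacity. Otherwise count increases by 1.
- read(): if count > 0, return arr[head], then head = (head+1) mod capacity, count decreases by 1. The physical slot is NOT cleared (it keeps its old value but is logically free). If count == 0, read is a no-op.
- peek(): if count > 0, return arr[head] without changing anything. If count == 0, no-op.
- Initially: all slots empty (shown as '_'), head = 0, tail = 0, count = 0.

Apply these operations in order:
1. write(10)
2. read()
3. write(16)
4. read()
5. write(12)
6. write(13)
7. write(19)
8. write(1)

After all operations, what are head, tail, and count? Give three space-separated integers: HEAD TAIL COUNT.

Answer: 2 2 4

Derivation:
After op 1 (write(10)): arr=[10 _ _ _] head=0 tail=1 count=1
After op 2 (read()): arr=[10 _ _ _] head=1 tail=1 count=0
After op 3 (write(16)): arr=[10 16 _ _] head=1 tail=2 count=1
After op 4 (read()): arr=[10 16 _ _] head=2 tail=2 count=0
After op 5 (write(12)): arr=[10 16 12 _] head=2 tail=3 count=1
After op 6 (write(13)): arr=[10 16 12 13] head=2 tail=0 count=2
After op 7 (write(19)): arr=[19 16 12 13] head=2 tail=1 count=3
After op 8 (write(1)): arr=[19 1 12 13] head=2 tail=2 count=4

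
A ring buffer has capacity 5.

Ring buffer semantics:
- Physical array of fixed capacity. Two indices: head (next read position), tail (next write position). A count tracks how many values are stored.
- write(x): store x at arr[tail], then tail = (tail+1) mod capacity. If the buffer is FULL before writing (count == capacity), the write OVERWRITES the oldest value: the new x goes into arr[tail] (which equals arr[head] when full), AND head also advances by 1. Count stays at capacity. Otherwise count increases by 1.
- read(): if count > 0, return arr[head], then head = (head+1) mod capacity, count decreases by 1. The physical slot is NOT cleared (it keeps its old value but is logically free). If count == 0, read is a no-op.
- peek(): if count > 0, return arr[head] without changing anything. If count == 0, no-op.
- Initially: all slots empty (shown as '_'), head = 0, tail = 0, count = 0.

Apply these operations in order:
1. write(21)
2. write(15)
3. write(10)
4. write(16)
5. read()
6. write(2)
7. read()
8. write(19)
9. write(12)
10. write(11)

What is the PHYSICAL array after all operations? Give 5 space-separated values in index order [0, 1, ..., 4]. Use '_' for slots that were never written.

After op 1 (write(21)): arr=[21 _ _ _ _] head=0 tail=1 count=1
After op 2 (write(15)): arr=[21 15 _ _ _] head=0 tail=2 count=2
After op 3 (write(10)): arr=[21 15 10 _ _] head=0 tail=3 count=3
After op 4 (write(16)): arr=[21 15 10 16 _] head=0 tail=4 count=4
After op 5 (read()): arr=[21 15 10 16 _] head=1 tail=4 count=3
After op 6 (write(2)): arr=[21 15 10 16 2] head=1 tail=0 count=4
After op 7 (read()): arr=[21 15 10 16 2] head=2 tail=0 count=3
After op 8 (write(19)): arr=[19 15 10 16 2] head=2 tail=1 count=4
After op 9 (write(12)): arr=[19 12 10 16 2] head=2 tail=2 count=5
After op 10 (write(11)): arr=[19 12 11 16 2] head=3 tail=3 count=5

Answer: 19 12 11 16 2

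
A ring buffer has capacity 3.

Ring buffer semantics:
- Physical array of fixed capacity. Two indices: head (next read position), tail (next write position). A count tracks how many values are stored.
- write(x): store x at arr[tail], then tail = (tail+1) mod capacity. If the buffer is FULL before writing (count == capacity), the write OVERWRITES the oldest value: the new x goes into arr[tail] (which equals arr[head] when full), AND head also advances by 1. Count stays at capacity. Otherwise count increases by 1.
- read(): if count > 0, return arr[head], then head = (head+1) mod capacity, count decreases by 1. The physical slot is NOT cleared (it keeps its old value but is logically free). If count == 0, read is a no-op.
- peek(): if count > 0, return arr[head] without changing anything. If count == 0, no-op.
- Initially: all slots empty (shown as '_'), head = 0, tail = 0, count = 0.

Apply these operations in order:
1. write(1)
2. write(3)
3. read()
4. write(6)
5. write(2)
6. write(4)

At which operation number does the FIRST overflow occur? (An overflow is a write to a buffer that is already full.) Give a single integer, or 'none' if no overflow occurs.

After op 1 (write(1)): arr=[1 _ _] head=0 tail=1 count=1
After op 2 (write(3)): arr=[1 3 _] head=0 tail=2 count=2
After op 3 (read()): arr=[1 3 _] head=1 tail=2 count=1
After op 4 (write(6)): arr=[1 3 6] head=1 tail=0 count=2
After op 5 (write(2)): arr=[2 3 6] head=1 tail=1 count=3
After op 6 (write(4)): arr=[2 4 6] head=2 tail=2 count=3

Answer: 6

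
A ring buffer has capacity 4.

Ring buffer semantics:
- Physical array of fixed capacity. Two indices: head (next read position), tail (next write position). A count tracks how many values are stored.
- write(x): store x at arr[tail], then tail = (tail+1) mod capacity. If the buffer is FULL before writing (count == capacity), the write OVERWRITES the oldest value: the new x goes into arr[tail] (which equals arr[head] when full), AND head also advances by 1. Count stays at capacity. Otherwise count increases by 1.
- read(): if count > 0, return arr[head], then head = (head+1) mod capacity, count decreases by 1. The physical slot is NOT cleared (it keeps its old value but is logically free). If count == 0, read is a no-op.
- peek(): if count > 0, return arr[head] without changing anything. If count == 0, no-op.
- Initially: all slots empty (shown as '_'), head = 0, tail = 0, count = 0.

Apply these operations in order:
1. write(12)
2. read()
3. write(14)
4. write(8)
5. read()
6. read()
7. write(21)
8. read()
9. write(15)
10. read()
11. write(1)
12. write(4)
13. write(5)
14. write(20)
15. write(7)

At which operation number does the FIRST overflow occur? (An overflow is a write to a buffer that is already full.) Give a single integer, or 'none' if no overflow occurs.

Answer: 15

Derivation:
After op 1 (write(12)): arr=[12 _ _ _] head=0 tail=1 count=1
After op 2 (read()): arr=[12 _ _ _] head=1 tail=1 count=0
After op 3 (write(14)): arr=[12 14 _ _] head=1 tail=2 count=1
After op 4 (write(8)): arr=[12 14 8 _] head=1 tail=3 count=2
After op 5 (read()): arr=[12 14 8 _] head=2 tail=3 count=1
After op 6 (read()): arr=[12 14 8 _] head=3 tail=3 count=0
After op 7 (write(21)): arr=[12 14 8 21] head=3 tail=0 count=1
After op 8 (read()): arr=[12 14 8 21] head=0 tail=0 count=0
After op 9 (write(15)): arr=[15 14 8 21] head=0 tail=1 count=1
After op 10 (read()): arr=[15 14 8 21] head=1 tail=1 count=0
After op 11 (write(1)): arr=[15 1 8 21] head=1 tail=2 count=1
After op 12 (write(4)): arr=[15 1 4 21] head=1 tail=3 count=2
After op 13 (write(5)): arr=[15 1 4 5] head=1 tail=0 count=3
After op 14 (write(20)): arr=[20 1 4 5] head=1 tail=1 count=4
After op 15 (write(7)): arr=[20 7 4 5] head=2 tail=2 count=4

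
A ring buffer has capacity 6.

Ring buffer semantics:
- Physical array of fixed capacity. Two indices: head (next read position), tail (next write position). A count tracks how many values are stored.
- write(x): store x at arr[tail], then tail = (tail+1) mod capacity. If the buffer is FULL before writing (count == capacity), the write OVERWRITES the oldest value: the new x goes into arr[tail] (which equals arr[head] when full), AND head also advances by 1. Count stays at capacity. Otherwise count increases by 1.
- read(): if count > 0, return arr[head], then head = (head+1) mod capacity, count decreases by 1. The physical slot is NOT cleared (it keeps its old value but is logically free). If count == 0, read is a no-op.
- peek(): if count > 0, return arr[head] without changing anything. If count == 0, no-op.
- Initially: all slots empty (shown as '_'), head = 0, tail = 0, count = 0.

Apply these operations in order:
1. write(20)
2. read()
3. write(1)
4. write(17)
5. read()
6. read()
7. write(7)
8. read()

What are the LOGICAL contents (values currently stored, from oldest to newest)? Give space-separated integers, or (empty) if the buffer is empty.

Answer: (empty)

Derivation:
After op 1 (write(20)): arr=[20 _ _ _ _ _] head=0 tail=1 count=1
After op 2 (read()): arr=[20 _ _ _ _ _] head=1 tail=1 count=0
After op 3 (write(1)): arr=[20 1 _ _ _ _] head=1 tail=2 count=1
After op 4 (write(17)): arr=[20 1 17 _ _ _] head=1 tail=3 count=2
After op 5 (read()): arr=[20 1 17 _ _ _] head=2 tail=3 count=1
After op 6 (read()): arr=[20 1 17 _ _ _] head=3 tail=3 count=0
After op 7 (write(7)): arr=[20 1 17 7 _ _] head=3 tail=4 count=1
After op 8 (read()): arr=[20 1 17 7 _ _] head=4 tail=4 count=0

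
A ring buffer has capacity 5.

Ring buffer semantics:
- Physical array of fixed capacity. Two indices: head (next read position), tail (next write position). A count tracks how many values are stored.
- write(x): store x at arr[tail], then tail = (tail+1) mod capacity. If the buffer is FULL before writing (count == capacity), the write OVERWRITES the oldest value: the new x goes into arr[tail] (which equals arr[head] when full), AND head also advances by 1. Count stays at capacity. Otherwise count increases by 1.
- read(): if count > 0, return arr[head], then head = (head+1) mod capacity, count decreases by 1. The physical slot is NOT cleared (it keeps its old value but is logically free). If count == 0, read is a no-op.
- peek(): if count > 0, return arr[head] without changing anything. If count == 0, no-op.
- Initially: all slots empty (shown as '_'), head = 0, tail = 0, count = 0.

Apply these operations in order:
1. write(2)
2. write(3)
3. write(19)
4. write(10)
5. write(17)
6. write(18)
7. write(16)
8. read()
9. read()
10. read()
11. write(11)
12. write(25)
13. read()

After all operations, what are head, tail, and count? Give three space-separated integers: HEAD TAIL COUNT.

Answer: 1 4 3

Derivation:
After op 1 (write(2)): arr=[2 _ _ _ _] head=0 tail=1 count=1
After op 2 (write(3)): arr=[2 3 _ _ _] head=0 tail=2 count=2
After op 3 (write(19)): arr=[2 3 19 _ _] head=0 tail=3 count=3
After op 4 (write(10)): arr=[2 3 19 10 _] head=0 tail=4 count=4
After op 5 (write(17)): arr=[2 3 19 10 17] head=0 tail=0 count=5
After op 6 (write(18)): arr=[18 3 19 10 17] head=1 tail=1 count=5
After op 7 (write(16)): arr=[18 16 19 10 17] head=2 tail=2 count=5
After op 8 (read()): arr=[18 16 19 10 17] head=3 tail=2 count=4
After op 9 (read()): arr=[18 16 19 10 17] head=4 tail=2 count=3
After op 10 (read()): arr=[18 16 19 10 17] head=0 tail=2 count=2
After op 11 (write(11)): arr=[18 16 11 10 17] head=0 tail=3 count=3
After op 12 (write(25)): arr=[18 16 11 25 17] head=0 tail=4 count=4
After op 13 (read()): arr=[18 16 11 25 17] head=1 tail=4 count=3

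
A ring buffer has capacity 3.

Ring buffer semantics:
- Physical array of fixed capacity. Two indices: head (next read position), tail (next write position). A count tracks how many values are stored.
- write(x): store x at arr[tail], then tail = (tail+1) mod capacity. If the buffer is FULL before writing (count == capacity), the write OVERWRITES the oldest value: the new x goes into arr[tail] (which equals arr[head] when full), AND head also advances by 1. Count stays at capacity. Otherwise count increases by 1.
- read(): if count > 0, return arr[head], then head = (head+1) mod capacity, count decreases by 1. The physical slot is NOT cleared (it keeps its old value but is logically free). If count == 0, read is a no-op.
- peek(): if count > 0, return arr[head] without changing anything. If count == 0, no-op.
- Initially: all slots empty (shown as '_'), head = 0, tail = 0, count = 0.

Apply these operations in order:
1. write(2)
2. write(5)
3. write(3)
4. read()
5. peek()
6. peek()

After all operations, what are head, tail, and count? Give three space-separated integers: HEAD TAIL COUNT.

Answer: 1 0 2

Derivation:
After op 1 (write(2)): arr=[2 _ _] head=0 tail=1 count=1
After op 2 (write(5)): arr=[2 5 _] head=0 tail=2 count=2
After op 3 (write(3)): arr=[2 5 3] head=0 tail=0 count=3
After op 4 (read()): arr=[2 5 3] head=1 tail=0 count=2
After op 5 (peek()): arr=[2 5 3] head=1 tail=0 count=2
After op 6 (peek()): arr=[2 5 3] head=1 tail=0 count=2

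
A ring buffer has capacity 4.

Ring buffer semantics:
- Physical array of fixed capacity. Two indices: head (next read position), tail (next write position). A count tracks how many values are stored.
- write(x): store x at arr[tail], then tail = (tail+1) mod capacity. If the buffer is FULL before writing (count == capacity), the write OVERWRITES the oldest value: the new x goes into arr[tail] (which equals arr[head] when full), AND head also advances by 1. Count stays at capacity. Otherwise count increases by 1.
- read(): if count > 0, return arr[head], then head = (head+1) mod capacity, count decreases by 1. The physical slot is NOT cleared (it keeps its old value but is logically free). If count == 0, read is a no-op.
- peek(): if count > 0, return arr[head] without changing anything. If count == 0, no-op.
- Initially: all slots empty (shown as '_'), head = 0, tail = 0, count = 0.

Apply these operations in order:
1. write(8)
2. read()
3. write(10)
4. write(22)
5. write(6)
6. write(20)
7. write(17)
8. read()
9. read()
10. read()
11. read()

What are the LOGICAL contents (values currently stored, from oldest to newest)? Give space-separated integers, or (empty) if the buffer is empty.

Answer: (empty)

Derivation:
After op 1 (write(8)): arr=[8 _ _ _] head=0 tail=1 count=1
After op 2 (read()): arr=[8 _ _ _] head=1 tail=1 count=0
After op 3 (write(10)): arr=[8 10 _ _] head=1 tail=2 count=1
After op 4 (write(22)): arr=[8 10 22 _] head=1 tail=3 count=2
After op 5 (write(6)): arr=[8 10 22 6] head=1 tail=0 count=3
After op 6 (write(20)): arr=[20 10 22 6] head=1 tail=1 count=4
After op 7 (write(17)): arr=[20 17 22 6] head=2 tail=2 count=4
After op 8 (read()): arr=[20 17 22 6] head=3 tail=2 count=3
After op 9 (read()): arr=[20 17 22 6] head=0 tail=2 count=2
After op 10 (read()): arr=[20 17 22 6] head=1 tail=2 count=1
After op 11 (read()): arr=[20 17 22 6] head=2 tail=2 count=0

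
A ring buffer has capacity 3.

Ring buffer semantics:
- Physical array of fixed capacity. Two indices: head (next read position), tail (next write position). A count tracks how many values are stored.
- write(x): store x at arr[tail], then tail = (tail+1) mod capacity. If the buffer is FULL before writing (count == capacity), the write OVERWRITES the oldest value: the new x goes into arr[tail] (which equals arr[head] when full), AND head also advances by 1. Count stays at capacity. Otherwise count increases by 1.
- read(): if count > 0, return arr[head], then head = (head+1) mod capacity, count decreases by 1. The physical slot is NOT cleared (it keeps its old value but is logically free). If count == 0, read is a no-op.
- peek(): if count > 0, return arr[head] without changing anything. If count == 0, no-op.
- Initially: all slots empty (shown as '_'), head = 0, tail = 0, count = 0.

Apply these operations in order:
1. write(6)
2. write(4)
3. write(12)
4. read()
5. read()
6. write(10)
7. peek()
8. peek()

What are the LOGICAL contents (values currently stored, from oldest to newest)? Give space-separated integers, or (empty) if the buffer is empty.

Answer: 12 10

Derivation:
After op 1 (write(6)): arr=[6 _ _] head=0 tail=1 count=1
After op 2 (write(4)): arr=[6 4 _] head=0 tail=2 count=2
After op 3 (write(12)): arr=[6 4 12] head=0 tail=0 count=3
After op 4 (read()): arr=[6 4 12] head=1 tail=0 count=2
After op 5 (read()): arr=[6 4 12] head=2 tail=0 count=1
After op 6 (write(10)): arr=[10 4 12] head=2 tail=1 count=2
After op 7 (peek()): arr=[10 4 12] head=2 tail=1 count=2
After op 8 (peek()): arr=[10 4 12] head=2 tail=1 count=2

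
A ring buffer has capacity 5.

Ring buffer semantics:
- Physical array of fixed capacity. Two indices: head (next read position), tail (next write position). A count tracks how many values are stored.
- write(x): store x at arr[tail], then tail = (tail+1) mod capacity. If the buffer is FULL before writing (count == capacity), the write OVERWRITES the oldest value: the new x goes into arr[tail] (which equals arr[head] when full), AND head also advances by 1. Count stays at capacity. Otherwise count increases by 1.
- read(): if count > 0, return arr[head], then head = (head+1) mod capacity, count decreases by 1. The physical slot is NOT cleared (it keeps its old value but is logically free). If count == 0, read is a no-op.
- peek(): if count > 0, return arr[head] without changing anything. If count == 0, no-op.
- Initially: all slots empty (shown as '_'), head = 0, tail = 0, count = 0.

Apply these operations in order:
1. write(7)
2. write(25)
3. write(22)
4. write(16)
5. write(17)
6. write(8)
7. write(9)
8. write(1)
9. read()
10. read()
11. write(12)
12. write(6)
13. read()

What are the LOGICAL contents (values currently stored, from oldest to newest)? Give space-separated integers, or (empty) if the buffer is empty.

Answer: 9 1 12 6

Derivation:
After op 1 (write(7)): arr=[7 _ _ _ _] head=0 tail=1 count=1
After op 2 (write(25)): arr=[7 25 _ _ _] head=0 tail=2 count=2
After op 3 (write(22)): arr=[7 25 22 _ _] head=0 tail=3 count=3
After op 4 (write(16)): arr=[7 25 22 16 _] head=0 tail=4 count=4
After op 5 (write(17)): arr=[7 25 22 16 17] head=0 tail=0 count=5
After op 6 (write(8)): arr=[8 25 22 16 17] head=1 tail=1 count=5
After op 7 (write(9)): arr=[8 9 22 16 17] head=2 tail=2 count=5
After op 8 (write(1)): arr=[8 9 1 16 17] head=3 tail=3 count=5
After op 9 (read()): arr=[8 9 1 16 17] head=4 tail=3 count=4
After op 10 (read()): arr=[8 9 1 16 17] head=0 tail=3 count=3
After op 11 (write(12)): arr=[8 9 1 12 17] head=0 tail=4 count=4
After op 12 (write(6)): arr=[8 9 1 12 6] head=0 tail=0 count=5
After op 13 (read()): arr=[8 9 1 12 6] head=1 tail=0 count=4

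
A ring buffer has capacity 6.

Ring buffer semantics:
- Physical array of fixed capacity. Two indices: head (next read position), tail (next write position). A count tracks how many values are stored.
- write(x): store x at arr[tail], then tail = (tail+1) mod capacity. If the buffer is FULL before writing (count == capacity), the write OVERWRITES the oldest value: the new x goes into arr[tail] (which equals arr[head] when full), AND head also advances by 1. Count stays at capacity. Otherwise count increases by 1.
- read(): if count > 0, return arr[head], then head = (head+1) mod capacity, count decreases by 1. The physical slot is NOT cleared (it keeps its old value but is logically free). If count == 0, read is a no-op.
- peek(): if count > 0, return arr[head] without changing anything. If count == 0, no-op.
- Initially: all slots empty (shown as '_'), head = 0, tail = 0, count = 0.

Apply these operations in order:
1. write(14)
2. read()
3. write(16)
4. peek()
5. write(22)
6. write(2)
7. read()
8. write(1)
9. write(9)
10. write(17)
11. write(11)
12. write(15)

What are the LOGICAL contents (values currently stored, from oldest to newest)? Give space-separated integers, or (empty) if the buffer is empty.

After op 1 (write(14)): arr=[14 _ _ _ _ _] head=0 tail=1 count=1
After op 2 (read()): arr=[14 _ _ _ _ _] head=1 tail=1 count=0
After op 3 (write(16)): arr=[14 16 _ _ _ _] head=1 tail=2 count=1
After op 4 (peek()): arr=[14 16 _ _ _ _] head=1 tail=2 count=1
After op 5 (write(22)): arr=[14 16 22 _ _ _] head=1 tail=3 count=2
After op 6 (write(2)): arr=[14 16 22 2 _ _] head=1 tail=4 count=3
After op 7 (read()): arr=[14 16 22 2 _ _] head=2 tail=4 count=2
After op 8 (write(1)): arr=[14 16 22 2 1 _] head=2 tail=5 count=3
After op 9 (write(9)): arr=[14 16 22 2 1 9] head=2 tail=0 count=4
After op 10 (write(17)): arr=[17 16 22 2 1 9] head=2 tail=1 count=5
After op 11 (write(11)): arr=[17 11 22 2 1 9] head=2 tail=2 count=6
After op 12 (write(15)): arr=[17 11 15 2 1 9] head=3 tail=3 count=6

Answer: 2 1 9 17 11 15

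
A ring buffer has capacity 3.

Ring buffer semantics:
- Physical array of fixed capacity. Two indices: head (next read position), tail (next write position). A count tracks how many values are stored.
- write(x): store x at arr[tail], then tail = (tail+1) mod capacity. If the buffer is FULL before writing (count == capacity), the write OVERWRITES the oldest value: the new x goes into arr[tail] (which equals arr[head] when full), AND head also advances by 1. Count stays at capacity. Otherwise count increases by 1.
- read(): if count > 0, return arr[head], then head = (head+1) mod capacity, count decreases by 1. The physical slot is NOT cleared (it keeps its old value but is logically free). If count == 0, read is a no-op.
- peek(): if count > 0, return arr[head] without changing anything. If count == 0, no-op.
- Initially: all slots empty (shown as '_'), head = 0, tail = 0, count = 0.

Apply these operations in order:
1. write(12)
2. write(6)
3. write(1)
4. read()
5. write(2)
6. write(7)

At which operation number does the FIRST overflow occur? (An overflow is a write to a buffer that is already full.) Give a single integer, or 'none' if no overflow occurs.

After op 1 (write(12)): arr=[12 _ _] head=0 tail=1 count=1
After op 2 (write(6)): arr=[12 6 _] head=0 tail=2 count=2
After op 3 (write(1)): arr=[12 6 1] head=0 tail=0 count=3
After op 4 (read()): arr=[12 6 1] head=1 tail=0 count=2
After op 5 (write(2)): arr=[2 6 1] head=1 tail=1 count=3
After op 6 (write(7)): arr=[2 7 1] head=2 tail=2 count=3

Answer: 6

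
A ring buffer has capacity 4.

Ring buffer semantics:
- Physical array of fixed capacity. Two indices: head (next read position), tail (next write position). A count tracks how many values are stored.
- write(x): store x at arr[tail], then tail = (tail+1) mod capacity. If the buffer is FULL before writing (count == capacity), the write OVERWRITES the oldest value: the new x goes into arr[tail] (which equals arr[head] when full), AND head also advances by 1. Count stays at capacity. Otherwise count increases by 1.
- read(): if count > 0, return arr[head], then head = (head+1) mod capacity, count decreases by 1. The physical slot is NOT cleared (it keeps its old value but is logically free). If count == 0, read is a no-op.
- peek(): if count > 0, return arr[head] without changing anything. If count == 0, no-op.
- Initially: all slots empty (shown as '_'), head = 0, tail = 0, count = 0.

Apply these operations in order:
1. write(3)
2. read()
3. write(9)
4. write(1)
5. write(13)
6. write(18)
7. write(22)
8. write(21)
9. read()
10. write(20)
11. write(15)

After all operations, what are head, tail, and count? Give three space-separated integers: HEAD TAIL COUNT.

Answer: 1 1 4

Derivation:
After op 1 (write(3)): arr=[3 _ _ _] head=0 tail=1 count=1
After op 2 (read()): arr=[3 _ _ _] head=1 tail=1 count=0
After op 3 (write(9)): arr=[3 9 _ _] head=1 tail=2 count=1
After op 4 (write(1)): arr=[3 9 1 _] head=1 tail=3 count=2
After op 5 (write(13)): arr=[3 9 1 13] head=1 tail=0 count=3
After op 6 (write(18)): arr=[18 9 1 13] head=1 tail=1 count=4
After op 7 (write(22)): arr=[18 22 1 13] head=2 tail=2 count=4
After op 8 (write(21)): arr=[18 22 21 13] head=3 tail=3 count=4
After op 9 (read()): arr=[18 22 21 13] head=0 tail=3 count=3
After op 10 (write(20)): arr=[18 22 21 20] head=0 tail=0 count=4
After op 11 (write(15)): arr=[15 22 21 20] head=1 tail=1 count=4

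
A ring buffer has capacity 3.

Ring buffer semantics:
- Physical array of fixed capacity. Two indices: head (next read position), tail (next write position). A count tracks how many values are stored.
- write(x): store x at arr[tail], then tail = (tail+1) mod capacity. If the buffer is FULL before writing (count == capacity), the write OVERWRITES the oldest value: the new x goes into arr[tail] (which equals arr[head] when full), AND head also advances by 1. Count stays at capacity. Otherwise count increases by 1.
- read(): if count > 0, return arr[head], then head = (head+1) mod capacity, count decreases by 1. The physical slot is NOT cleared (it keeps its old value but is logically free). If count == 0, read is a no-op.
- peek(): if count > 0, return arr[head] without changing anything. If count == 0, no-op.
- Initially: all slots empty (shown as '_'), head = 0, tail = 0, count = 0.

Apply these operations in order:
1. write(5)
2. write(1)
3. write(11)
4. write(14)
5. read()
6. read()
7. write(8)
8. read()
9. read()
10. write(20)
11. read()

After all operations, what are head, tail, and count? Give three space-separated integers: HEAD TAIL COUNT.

After op 1 (write(5)): arr=[5 _ _] head=0 tail=1 count=1
After op 2 (write(1)): arr=[5 1 _] head=0 tail=2 count=2
After op 3 (write(11)): arr=[5 1 11] head=0 tail=0 count=3
After op 4 (write(14)): arr=[14 1 11] head=1 tail=1 count=3
After op 5 (read()): arr=[14 1 11] head=2 tail=1 count=2
After op 6 (read()): arr=[14 1 11] head=0 tail=1 count=1
After op 7 (write(8)): arr=[14 8 11] head=0 tail=2 count=2
After op 8 (read()): arr=[14 8 11] head=1 tail=2 count=1
After op 9 (read()): arr=[14 8 11] head=2 tail=2 count=0
After op 10 (write(20)): arr=[14 8 20] head=2 tail=0 count=1
After op 11 (read()): arr=[14 8 20] head=0 tail=0 count=0

Answer: 0 0 0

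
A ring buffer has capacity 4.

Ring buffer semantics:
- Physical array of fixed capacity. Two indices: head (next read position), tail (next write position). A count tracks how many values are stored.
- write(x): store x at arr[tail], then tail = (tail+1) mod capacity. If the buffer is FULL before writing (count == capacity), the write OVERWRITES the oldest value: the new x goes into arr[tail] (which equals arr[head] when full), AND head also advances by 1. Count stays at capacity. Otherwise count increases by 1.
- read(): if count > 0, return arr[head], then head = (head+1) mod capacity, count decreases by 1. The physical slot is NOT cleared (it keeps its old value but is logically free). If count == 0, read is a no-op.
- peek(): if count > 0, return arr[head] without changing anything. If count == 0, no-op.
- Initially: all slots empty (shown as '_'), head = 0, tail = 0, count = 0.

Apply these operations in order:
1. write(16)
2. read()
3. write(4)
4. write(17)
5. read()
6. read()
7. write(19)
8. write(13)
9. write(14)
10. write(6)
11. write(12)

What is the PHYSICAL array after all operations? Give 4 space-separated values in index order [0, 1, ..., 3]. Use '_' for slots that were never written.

After op 1 (write(16)): arr=[16 _ _ _] head=0 tail=1 count=1
After op 2 (read()): arr=[16 _ _ _] head=1 tail=1 count=0
After op 3 (write(4)): arr=[16 4 _ _] head=1 tail=2 count=1
After op 4 (write(17)): arr=[16 4 17 _] head=1 tail=3 count=2
After op 5 (read()): arr=[16 4 17 _] head=2 tail=3 count=1
After op 6 (read()): arr=[16 4 17 _] head=3 tail=3 count=0
After op 7 (write(19)): arr=[16 4 17 19] head=3 tail=0 count=1
After op 8 (write(13)): arr=[13 4 17 19] head=3 tail=1 count=2
After op 9 (write(14)): arr=[13 14 17 19] head=3 tail=2 count=3
After op 10 (write(6)): arr=[13 14 6 19] head=3 tail=3 count=4
After op 11 (write(12)): arr=[13 14 6 12] head=0 tail=0 count=4

Answer: 13 14 6 12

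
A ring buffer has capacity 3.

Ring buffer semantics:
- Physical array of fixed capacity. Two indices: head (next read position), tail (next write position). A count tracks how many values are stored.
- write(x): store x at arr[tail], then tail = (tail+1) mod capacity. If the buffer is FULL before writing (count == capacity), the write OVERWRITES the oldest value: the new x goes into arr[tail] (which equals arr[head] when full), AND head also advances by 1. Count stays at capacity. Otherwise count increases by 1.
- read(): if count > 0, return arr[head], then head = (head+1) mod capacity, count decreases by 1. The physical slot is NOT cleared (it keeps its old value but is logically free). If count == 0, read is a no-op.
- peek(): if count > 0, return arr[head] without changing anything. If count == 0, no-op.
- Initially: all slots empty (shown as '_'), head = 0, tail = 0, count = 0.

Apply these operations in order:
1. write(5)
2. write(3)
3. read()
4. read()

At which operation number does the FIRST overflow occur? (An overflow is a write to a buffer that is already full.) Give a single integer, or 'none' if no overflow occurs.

Answer: none

Derivation:
After op 1 (write(5)): arr=[5 _ _] head=0 tail=1 count=1
After op 2 (write(3)): arr=[5 3 _] head=0 tail=2 count=2
After op 3 (read()): arr=[5 3 _] head=1 tail=2 count=1
After op 4 (read()): arr=[5 3 _] head=2 tail=2 count=0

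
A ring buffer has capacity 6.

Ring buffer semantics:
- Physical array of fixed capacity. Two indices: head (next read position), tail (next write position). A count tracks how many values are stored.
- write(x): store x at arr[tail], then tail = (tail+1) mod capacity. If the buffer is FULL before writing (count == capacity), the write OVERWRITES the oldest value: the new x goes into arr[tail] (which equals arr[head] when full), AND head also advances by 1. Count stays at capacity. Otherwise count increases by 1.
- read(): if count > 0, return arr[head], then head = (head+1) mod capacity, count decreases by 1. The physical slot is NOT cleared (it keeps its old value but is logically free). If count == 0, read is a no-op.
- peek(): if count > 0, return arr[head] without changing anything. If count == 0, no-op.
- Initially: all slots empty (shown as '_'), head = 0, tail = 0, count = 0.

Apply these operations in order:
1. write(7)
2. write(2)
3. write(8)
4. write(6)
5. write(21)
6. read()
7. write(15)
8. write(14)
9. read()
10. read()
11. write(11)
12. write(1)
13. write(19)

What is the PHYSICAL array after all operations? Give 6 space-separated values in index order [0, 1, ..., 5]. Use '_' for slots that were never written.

Answer: 14 11 1 19 21 15

Derivation:
After op 1 (write(7)): arr=[7 _ _ _ _ _] head=0 tail=1 count=1
After op 2 (write(2)): arr=[7 2 _ _ _ _] head=0 tail=2 count=2
After op 3 (write(8)): arr=[7 2 8 _ _ _] head=0 tail=3 count=3
After op 4 (write(6)): arr=[7 2 8 6 _ _] head=0 tail=4 count=4
After op 5 (write(21)): arr=[7 2 8 6 21 _] head=0 tail=5 count=5
After op 6 (read()): arr=[7 2 8 6 21 _] head=1 tail=5 count=4
After op 7 (write(15)): arr=[7 2 8 6 21 15] head=1 tail=0 count=5
After op 8 (write(14)): arr=[14 2 8 6 21 15] head=1 tail=1 count=6
After op 9 (read()): arr=[14 2 8 6 21 15] head=2 tail=1 count=5
After op 10 (read()): arr=[14 2 8 6 21 15] head=3 tail=1 count=4
After op 11 (write(11)): arr=[14 11 8 6 21 15] head=3 tail=2 count=5
After op 12 (write(1)): arr=[14 11 1 6 21 15] head=3 tail=3 count=6
After op 13 (write(19)): arr=[14 11 1 19 21 15] head=4 tail=4 count=6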